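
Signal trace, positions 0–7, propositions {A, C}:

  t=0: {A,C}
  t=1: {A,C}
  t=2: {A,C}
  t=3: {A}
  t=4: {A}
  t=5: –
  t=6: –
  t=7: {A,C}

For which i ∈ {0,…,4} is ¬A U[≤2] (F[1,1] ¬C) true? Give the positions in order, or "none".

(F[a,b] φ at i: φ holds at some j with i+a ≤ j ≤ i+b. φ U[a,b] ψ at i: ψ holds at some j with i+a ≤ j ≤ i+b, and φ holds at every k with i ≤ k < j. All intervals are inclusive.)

2, 3, 4

Evaluate at each i in [0,4]:
  i=0: ✗ (lhs fails at k=0 before rhs at j=2)
  i=1: ✗ (lhs fails at k=1 before rhs at j=2)
  i=2: ✓ (rhs at j=2)
  i=3: ✓ (rhs at j=3)
  i=4: ✓ (rhs at j=4)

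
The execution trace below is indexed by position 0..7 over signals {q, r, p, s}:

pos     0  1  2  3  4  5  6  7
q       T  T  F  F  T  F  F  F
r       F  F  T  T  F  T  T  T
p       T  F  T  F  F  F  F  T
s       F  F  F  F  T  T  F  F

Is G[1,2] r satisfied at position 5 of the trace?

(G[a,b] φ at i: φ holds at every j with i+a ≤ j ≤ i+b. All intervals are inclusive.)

Check r at every j in [6,7]:
  j=6: true
  j=7: true
All positions satisfy it → formula holds.

Holds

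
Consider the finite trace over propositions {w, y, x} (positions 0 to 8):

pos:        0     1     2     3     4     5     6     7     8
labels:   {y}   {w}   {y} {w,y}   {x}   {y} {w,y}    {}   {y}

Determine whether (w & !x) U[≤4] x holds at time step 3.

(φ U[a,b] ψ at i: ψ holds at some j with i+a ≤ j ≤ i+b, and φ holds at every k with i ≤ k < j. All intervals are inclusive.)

Yes

Need some j in [3,7] with x, and (w & !x) at every k in [3,j-1].
  j=3: x false.
  j=4: x holds; (w & !x) holds at every k in [3,3] → satisfied.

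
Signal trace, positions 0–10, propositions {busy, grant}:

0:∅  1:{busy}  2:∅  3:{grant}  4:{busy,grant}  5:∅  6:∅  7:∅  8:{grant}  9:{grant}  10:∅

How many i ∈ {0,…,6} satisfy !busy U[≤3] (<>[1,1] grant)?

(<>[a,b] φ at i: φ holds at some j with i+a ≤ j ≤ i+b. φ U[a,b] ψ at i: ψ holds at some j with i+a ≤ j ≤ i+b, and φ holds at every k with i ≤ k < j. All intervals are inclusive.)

Evaluate at each i in [0,6]:
  i=0: ✗ (lhs fails at k=1 before rhs at j=2)
  i=1: ✗ (lhs fails at k=1 before rhs at j=2)
  i=2: ✓ (rhs at j=2)
  i=3: ✓ (rhs at j=3)
  i=4: ✗ (lhs fails at k=4 before rhs at j=7)
  i=5: ✓ (rhs at j=7; lhs holds on [5,6])
  i=6: ✓ (rhs at j=7; lhs holds on [6,6])
Positions where it holds: {2, 3, 5, 6} → 4.

4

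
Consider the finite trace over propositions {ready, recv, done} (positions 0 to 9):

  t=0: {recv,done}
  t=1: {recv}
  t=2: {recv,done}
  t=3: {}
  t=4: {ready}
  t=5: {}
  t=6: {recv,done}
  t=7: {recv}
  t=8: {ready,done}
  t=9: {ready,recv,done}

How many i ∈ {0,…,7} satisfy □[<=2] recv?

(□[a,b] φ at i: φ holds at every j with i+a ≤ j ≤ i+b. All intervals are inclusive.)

Evaluate at each i in [0,7]:
  i=0: ✓ (all of [0,2])
  i=1: ✗ (fails at j=3)
  i=2: ✗ (fails at j=3)
  i=3: ✗ (fails at j=3)
  i=4: ✗ (fails at j=4)
  i=5: ✗ (fails at j=5)
  i=6: ✗ (fails at j=8)
  i=7: ✗ (fails at j=8)
Positions where it holds: {0} → 1.

1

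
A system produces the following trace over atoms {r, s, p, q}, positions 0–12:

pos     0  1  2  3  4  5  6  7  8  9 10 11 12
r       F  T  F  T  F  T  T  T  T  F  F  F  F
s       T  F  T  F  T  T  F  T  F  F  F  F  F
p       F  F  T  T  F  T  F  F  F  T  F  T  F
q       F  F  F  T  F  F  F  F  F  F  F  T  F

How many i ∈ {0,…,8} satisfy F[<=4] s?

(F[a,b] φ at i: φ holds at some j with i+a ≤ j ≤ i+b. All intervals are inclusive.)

Evaluate at each i in [0,8]:
  i=0: ✓ (witness j=0)
  i=1: ✓ (witness j=2)
  i=2: ✓ (witness j=2)
  i=3: ✓ (witness j=4)
  i=4: ✓ (witness j=4)
  i=5: ✓ (witness j=5)
  i=6: ✓ (witness j=7)
  i=7: ✓ (witness j=7)
  i=8: ✗ (none in [8,12])
Positions where it holds: {0, 1, 2, 3, 4, 5, 6, 7} → 8.

8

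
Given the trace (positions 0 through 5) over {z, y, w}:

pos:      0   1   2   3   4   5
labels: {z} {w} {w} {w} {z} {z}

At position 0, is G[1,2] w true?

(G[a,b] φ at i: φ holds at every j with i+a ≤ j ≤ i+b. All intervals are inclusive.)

Holds

Check w at every j in [1,2]:
  j=1: true
  j=2: true
All positions satisfy it → formula holds.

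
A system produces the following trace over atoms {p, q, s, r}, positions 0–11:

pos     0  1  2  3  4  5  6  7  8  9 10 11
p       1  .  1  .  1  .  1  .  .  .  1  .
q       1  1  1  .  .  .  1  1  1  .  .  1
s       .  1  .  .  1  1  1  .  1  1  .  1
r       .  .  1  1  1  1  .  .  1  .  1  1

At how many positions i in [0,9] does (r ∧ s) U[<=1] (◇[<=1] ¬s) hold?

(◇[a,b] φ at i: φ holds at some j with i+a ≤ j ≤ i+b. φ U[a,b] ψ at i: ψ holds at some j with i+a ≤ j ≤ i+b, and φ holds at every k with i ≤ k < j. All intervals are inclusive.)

9

Evaluate at each i in [0,9]:
  i=0: ✓ (rhs at j=0)
  i=1: ✓ (rhs at j=1)
  i=2: ✓ (rhs at j=2)
  i=3: ✓ (rhs at j=3)
  i=4: ✗ (no rhs in [4,5])
  i=5: ✓ (rhs at j=6; lhs holds on [5,5])
  i=6: ✓ (rhs at j=6)
  i=7: ✓ (rhs at j=7)
  i=8: ✓ (rhs at j=9; lhs holds on [8,8])
  i=9: ✓ (rhs at j=9)
Positions where it holds: {0, 1, 2, 3, 5, 6, 7, 8, 9} → 9.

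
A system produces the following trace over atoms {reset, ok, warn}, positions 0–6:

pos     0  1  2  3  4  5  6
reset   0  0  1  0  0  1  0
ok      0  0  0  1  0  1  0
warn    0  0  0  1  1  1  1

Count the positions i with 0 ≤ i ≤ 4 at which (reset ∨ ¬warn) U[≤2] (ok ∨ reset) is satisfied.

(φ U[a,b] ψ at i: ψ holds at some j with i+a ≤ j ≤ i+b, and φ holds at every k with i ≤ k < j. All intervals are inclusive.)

Evaluate at each i in [0,4]:
  i=0: ✓ (rhs at j=2; lhs holds on [0,1])
  i=1: ✓ (rhs at j=2; lhs holds on [1,1])
  i=2: ✓ (rhs at j=2)
  i=3: ✓ (rhs at j=3)
  i=4: ✗ (lhs fails at k=4 before rhs at j=5)
Positions where it holds: {0, 1, 2, 3} → 4.

4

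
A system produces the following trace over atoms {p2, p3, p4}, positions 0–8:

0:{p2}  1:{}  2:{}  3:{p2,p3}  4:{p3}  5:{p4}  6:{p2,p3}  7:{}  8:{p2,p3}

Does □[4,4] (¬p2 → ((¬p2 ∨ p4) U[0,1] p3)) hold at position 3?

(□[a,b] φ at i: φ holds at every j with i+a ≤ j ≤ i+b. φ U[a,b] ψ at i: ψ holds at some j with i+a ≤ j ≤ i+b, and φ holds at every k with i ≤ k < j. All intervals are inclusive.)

Check (¬p2 → ((¬p2 ∨ p4) U[0,1] p3)) at every j in [7,7]:
  j=7: antecedent true; consequent holds → ✓
All positions satisfy it → formula holds.

True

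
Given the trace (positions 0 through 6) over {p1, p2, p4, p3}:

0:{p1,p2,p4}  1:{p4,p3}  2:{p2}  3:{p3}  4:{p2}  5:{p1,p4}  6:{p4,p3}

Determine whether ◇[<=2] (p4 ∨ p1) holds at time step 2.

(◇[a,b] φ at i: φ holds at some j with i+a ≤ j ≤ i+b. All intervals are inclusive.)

False

Check (p4 ∨ p1) at each j in [2,4]:
  j=2: false
  j=3: false
  j=4: false
No position in the window satisfies it → formula fails.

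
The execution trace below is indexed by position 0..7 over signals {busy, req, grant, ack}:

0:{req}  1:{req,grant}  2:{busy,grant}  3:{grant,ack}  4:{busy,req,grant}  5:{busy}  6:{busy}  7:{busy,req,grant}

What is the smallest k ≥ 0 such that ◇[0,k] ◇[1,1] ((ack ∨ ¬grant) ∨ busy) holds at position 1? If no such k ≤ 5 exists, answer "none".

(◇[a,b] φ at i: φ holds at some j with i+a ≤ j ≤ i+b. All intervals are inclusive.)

Scan j = 1,2,… for ◇[1,1] ((ack ∨ ¬grant) ∨ busy):
  j=1: holds
First hit at j=1, so smallest k = 1-1 = 0.

0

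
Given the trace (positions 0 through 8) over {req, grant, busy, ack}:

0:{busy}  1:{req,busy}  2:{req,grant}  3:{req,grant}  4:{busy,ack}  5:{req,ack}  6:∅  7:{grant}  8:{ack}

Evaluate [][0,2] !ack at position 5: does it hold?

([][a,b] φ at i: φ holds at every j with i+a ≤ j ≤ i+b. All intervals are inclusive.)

Check !ack at every j in [5,7]:
  j=5: false
  j=6: true
  j=7: true
Fails at j=5 → formula fails.

Does not hold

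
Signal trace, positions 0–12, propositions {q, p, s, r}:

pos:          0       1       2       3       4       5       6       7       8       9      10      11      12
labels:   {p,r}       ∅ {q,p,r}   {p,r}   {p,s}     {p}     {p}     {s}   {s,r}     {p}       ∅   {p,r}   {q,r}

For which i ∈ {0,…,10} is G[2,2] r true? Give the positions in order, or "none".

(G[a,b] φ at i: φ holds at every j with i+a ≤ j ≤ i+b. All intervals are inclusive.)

Evaluate at each i in [0,10]:
  i=0: ✓ (all of [2,2])
  i=1: ✓ (all of [3,3])
  i=2: ✗ (fails at j=4)
  i=3: ✗ (fails at j=5)
  i=4: ✗ (fails at j=6)
  i=5: ✗ (fails at j=7)
  i=6: ✓ (all of [8,8])
  i=7: ✗ (fails at j=9)
  i=8: ✗ (fails at j=10)
  i=9: ✓ (all of [11,11])
  i=10: ✓ (all of [12,12])

0, 1, 6, 9, 10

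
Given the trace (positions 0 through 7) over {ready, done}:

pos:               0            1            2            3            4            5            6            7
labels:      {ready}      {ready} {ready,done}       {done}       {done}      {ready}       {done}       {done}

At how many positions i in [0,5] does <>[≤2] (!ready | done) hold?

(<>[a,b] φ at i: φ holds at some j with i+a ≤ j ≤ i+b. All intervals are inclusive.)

6

Evaluate at each i in [0,5]:
  i=0: ✓ (witness j=2)
  i=1: ✓ (witness j=2)
  i=2: ✓ (witness j=2)
  i=3: ✓ (witness j=3)
  i=4: ✓ (witness j=4)
  i=5: ✓ (witness j=6)
Positions where it holds: {0, 1, 2, 3, 4, 5} → 6.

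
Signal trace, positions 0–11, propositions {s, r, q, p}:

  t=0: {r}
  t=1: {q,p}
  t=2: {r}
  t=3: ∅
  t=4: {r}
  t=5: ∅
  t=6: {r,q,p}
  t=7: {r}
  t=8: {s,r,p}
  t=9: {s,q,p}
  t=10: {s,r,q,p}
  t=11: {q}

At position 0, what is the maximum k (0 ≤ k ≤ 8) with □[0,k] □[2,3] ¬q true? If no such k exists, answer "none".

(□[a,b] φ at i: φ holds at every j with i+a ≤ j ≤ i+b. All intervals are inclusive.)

□[2,3] ¬q must hold from j=0 onward; find where it first fails.
  j=0: holds
  j=1: holds
  j=2: holds
  j=3: fails
Holds on [0,2], so largest k = 2.

2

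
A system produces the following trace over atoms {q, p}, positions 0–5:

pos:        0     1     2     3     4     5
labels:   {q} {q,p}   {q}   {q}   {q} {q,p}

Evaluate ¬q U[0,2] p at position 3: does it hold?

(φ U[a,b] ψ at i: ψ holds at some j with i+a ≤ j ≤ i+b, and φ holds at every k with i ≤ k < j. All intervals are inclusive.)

Need some j in [3,5] with p, and ¬q at every k in [3,j-1].
  j=3: p false.
  j=4: p false.
  j=5: p holds, but ¬q fails at k=3 → not this j.
No j in the window works → until fails.

Does not hold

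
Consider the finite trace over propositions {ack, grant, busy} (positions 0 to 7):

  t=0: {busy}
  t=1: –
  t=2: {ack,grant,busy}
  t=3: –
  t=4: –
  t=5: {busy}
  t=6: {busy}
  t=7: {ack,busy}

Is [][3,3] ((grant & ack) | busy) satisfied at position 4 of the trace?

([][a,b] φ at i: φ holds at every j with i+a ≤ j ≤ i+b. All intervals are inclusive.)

Check ((grant & ack) | busy) at every j in [7,7]:
  j=7: true
All positions satisfy it → formula holds.

Holds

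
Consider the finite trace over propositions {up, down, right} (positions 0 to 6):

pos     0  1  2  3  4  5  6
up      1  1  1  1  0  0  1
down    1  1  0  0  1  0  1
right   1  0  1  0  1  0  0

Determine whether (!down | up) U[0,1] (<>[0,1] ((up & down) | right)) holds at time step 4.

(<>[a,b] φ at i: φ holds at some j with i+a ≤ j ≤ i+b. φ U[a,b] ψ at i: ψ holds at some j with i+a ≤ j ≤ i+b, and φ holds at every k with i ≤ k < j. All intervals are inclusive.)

Need some j in [4,5] with <>[0,1] ((up & down) | right), and (!down | up) at every k in [4,j-1].
  j=4: <>[0,1] ((up & down) | right) holds; no prefix to check → satisfied.

True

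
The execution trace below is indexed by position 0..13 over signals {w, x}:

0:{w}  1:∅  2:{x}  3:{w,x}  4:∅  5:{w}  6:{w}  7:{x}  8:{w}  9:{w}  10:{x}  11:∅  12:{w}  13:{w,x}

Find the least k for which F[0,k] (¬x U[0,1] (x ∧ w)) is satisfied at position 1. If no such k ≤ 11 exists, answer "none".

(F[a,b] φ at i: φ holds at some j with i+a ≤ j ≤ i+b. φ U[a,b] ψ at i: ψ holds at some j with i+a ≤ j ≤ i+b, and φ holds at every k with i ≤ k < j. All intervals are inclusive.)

2

Scan j = 1,2,… for (¬x U[0,1] (x ∧ w)):
  j=1: fails
  j=2: fails
  j=3: holds
First hit at j=3, so smallest k = 3-1 = 2.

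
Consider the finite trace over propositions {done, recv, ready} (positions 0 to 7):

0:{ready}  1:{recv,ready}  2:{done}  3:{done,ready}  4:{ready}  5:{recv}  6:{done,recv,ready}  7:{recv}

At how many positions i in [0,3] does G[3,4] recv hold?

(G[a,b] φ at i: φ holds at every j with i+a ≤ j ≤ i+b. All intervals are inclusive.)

Evaluate at each i in [0,3]:
  i=0: ✗ (fails at j=3)
  i=1: ✗ (fails at j=4)
  i=2: ✓ (all of [5,6])
  i=3: ✓ (all of [6,7])
Positions where it holds: {2, 3} → 2.

2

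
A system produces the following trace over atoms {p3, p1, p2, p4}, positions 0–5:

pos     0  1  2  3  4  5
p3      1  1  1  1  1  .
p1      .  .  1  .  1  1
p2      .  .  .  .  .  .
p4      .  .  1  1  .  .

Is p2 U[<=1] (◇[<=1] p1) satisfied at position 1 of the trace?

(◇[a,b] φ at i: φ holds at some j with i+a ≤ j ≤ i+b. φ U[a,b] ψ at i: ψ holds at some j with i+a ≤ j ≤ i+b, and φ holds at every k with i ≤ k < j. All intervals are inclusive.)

Holds

Need some j in [1,2] with ◇[<=1] p1, and p2 at every k in [1,j-1].
  j=1: ◇[<=1] p1 holds; no prefix to check → satisfied.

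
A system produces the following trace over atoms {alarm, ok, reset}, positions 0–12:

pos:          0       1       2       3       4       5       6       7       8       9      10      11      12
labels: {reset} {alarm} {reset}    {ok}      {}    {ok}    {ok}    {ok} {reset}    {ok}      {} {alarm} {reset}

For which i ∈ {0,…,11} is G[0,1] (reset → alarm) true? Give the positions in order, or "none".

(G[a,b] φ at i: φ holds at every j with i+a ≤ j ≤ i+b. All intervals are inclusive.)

Evaluate at each i in [0,11]:
  i=0: ✗ (fails at j=0)
  i=1: ✗ (fails at j=2)
  i=2: ✗ (fails at j=2)
  i=3: ✓ (all of [3,4])
  i=4: ✓ (all of [4,5])
  i=5: ✓ (all of [5,6])
  i=6: ✓ (all of [6,7])
  i=7: ✗ (fails at j=8)
  i=8: ✗ (fails at j=8)
  i=9: ✓ (all of [9,10])
  i=10: ✓ (all of [10,11])
  i=11: ✗ (fails at j=12)

3, 4, 5, 6, 9, 10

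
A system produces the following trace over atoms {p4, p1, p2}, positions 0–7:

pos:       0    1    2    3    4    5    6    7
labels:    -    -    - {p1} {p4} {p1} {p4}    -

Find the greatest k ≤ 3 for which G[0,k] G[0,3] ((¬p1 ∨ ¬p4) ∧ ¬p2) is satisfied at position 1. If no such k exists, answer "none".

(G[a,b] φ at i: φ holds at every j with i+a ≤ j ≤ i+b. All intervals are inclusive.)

G[0,3] ((¬p1 ∨ ¬p4) ∧ ¬p2) must hold from j=1 onward; find where it first fails.
  j=1: holds
  j=2: holds
  j=3: holds
  j=4: holds
Holds through j=4; largest k = 3.

3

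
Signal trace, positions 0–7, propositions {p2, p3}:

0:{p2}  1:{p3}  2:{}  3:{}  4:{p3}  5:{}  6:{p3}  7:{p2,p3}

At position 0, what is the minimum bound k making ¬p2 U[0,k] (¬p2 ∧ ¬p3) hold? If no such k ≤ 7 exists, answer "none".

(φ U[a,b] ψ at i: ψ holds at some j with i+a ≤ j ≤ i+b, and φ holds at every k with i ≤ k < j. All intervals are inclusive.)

none

Need earliest j ≥ 0 with (¬p2 ∧ ¬p3), and ¬p2 at every k in [0,j-1].
  j=0: rhs fails.
  j=1: rhs fails.
  j=2: rhs holds but lhs fails at k=0.
  j=3: rhs holds but lhs fails at k=0.
  j=4: rhs fails.
  j=5: rhs holds but lhs fails at k=0.
  j=6: rhs fails.
  j=7: rhs fails.
No witness within the range → none.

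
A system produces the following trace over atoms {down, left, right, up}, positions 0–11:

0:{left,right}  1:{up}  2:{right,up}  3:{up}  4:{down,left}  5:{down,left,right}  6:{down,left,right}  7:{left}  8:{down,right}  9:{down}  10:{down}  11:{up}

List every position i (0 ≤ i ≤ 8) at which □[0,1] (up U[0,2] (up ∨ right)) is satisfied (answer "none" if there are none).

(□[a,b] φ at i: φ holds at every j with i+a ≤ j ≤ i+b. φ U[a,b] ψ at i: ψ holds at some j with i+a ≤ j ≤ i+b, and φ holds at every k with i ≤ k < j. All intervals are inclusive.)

0, 1, 2, 5

Evaluate at each i in [0,8]:
  i=0: ✓ (all of [0,1])
  i=1: ✓ (all of [1,2])
  i=2: ✓ (all of [2,3])
  i=3: ✗ (fails at j=4)
  i=4: ✗ (fails at j=4)
  i=5: ✓ (all of [5,6])
  i=6: ✗ (fails at j=7)
  i=7: ✗ (fails at j=7)
  i=8: ✗ (fails at j=9)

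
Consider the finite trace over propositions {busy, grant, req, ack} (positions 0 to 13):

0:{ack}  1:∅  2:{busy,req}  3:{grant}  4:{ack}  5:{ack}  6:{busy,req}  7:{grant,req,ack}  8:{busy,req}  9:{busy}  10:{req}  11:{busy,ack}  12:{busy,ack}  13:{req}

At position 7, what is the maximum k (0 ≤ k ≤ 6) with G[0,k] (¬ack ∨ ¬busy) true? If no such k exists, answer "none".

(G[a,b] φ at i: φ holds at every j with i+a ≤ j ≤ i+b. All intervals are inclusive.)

(¬ack ∨ ¬busy) must hold from j=7 onward; find where it first fails.
  j=7: holds
  j=8: holds
  j=9: holds
  j=10: holds
  j=11: fails
Holds on [7,10], so largest k = 3.

3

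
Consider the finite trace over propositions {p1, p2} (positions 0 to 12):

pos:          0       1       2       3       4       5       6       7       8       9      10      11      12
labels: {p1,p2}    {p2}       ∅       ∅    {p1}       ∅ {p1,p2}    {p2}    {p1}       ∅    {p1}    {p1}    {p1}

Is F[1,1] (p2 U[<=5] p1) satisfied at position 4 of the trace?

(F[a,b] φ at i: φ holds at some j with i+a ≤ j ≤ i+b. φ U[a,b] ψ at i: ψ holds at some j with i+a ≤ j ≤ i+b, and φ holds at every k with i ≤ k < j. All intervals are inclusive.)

Check (p2 U[<=5] p1) at each j in [5,5]:
  j=5: fails
No position in the window satisfies it → formula fails.

No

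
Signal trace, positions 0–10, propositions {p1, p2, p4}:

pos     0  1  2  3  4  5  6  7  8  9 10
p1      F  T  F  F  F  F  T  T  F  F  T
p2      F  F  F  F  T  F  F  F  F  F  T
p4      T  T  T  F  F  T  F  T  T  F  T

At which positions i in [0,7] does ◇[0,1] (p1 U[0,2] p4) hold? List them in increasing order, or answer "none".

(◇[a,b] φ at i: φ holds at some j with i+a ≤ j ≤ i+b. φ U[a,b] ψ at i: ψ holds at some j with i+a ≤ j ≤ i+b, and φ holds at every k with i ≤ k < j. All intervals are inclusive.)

0, 1, 2, 4, 5, 6, 7

Evaluate at each i in [0,7]:
  i=0: ✓ (witness j=0)
  i=1: ✓ (witness j=1)
  i=2: ✓ (witness j=2)
  i=3: ✗ (none in [3,4])
  i=4: ✓ (witness j=5)
  i=5: ✓ (witness j=5)
  i=6: ✓ (witness j=6)
  i=7: ✓ (witness j=7)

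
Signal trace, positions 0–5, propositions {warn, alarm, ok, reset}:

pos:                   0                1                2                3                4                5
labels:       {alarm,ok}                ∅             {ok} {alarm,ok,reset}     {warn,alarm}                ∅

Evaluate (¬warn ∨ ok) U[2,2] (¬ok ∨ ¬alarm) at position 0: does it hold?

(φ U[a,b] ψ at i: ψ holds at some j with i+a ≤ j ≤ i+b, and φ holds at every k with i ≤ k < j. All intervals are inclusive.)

Yes

Need some j in [2,2] with (¬ok ∨ ¬alarm), and (¬warn ∨ ok) at every k in [0,j-1].
  j=2: (¬ok ∨ ¬alarm) holds; (¬warn ∨ ok) holds at every k in [0,1] → satisfied.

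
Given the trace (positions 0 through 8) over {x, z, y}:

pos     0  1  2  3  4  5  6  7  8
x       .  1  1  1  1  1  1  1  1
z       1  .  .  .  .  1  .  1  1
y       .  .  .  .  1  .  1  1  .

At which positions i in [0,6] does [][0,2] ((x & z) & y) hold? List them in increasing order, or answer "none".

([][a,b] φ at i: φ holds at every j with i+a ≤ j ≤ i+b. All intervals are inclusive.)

none

Evaluate at each i in [0,6]:
  i=0: ✗ (fails at j=0)
  i=1: ✗ (fails at j=1)
  i=2: ✗ (fails at j=2)
  i=3: ✗ (fails at j=3)
  i=4: ✗ (fails at j=4)
  i=5: ✗ (fails at j=5)
  i=6: ✗ (fails at j=6)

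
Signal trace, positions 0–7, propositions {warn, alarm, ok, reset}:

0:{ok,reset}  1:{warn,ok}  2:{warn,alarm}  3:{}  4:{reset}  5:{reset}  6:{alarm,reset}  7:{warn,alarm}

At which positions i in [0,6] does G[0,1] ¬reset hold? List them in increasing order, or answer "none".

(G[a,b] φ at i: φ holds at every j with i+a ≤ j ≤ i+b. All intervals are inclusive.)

Evaluate at each i in [0,6]:
  i=0: ✗ (fails at j=0)
  i=1: ✓ (all of [1,2])
  i=2: ✓ (all of [2,3])
  i=3: ✗ (fails at j=4)
  i=4: ✗ (fails at j=4)
  i=5: ✗ (fails at j=5)
  i=6: ✗ (fails at j=6)

1, 2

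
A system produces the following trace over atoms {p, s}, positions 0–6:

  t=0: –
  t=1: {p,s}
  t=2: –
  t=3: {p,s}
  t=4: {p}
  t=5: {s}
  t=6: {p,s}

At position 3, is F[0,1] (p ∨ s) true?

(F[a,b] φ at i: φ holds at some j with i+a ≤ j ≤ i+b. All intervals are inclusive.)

Check (p ∨ s) at each j in [3,4]:
  j=3: true
  j=4: true
Found at j=3 → formula holds.

Yes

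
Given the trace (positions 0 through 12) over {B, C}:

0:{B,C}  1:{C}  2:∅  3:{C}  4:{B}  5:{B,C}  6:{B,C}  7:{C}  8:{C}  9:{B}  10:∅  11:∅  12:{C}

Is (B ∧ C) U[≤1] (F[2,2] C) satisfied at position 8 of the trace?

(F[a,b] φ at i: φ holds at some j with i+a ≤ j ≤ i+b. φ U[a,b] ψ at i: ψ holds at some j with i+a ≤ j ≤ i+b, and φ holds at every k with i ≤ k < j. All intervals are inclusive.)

Need some j in [8,9] with F[2,2] C, and (B ∧ C) at every k in [8,j-1].
  j=8: F[2,2] C — fails (none in [10,10]).
  j=9: F[2,2] C — fails (none in [11,11]).
No j in the window works → until fails.

False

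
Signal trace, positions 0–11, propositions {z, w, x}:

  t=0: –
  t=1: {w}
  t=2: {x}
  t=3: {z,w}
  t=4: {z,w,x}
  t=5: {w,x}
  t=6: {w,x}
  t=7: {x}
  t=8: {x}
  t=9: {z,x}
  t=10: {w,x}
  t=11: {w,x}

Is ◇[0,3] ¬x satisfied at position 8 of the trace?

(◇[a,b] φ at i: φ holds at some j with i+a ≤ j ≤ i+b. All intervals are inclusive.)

False

Check ¬x at each j in [8,11]:
  j=8: false
  j=9: false
  j=10: false
  j=11: false
No position in the window satisfies it → formula fails.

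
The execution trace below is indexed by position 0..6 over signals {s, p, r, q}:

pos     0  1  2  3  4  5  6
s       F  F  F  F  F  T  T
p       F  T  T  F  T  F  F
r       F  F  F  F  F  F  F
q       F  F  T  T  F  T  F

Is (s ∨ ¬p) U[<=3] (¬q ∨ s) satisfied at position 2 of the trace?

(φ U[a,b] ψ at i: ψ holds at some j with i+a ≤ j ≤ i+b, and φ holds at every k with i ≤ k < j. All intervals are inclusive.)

Need some j in [2,5] with (¬q ∨ s), and (s ∨ ¬p) at every k in [2,j-1].
  j=2: (¬q ∨ s) false.
  j=3: (¬q ∨ s) false.
  j=4: (¬q ∨ s) holds, but (s ∨ ¬p) fails at k=2 → not this j.
  j=5: (¬q ∨ s) holds, but (s ∨ ¬p) fails at k=2 → not this j.
No j in the window works → until fails.

False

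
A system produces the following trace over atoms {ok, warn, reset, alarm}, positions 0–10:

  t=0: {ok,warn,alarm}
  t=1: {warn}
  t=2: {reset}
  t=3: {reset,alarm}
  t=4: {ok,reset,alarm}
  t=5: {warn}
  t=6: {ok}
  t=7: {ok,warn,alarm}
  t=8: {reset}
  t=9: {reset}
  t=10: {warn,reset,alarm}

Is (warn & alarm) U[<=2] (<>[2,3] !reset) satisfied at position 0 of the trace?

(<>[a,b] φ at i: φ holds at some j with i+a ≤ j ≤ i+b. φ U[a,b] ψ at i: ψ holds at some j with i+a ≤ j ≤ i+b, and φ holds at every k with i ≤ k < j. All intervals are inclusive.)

Need some j in [0,2] with <>[2,3] !reset, and (warn & alarm) at every k in [0,j-1].
  j=0: <>[2,3] !reset — fails (none in [2,3]).
  j=1: <>[2,3] !reset — fails (none in [3,4]).
  j=2: <>[2,3] !reset holds, but (warn & alarm) fails at k=1 → not this j.
No j in the window works → until fails.

Does not hold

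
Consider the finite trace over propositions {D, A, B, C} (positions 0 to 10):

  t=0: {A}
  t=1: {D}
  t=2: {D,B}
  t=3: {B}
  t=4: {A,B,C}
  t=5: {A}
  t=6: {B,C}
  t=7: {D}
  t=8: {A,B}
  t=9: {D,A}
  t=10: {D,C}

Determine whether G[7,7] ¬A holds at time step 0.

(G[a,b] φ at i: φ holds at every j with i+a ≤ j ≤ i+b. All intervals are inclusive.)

Holds

Check ¬A at every j in [7,7]:
  j=7: true
All positions satisfy it → formula holds.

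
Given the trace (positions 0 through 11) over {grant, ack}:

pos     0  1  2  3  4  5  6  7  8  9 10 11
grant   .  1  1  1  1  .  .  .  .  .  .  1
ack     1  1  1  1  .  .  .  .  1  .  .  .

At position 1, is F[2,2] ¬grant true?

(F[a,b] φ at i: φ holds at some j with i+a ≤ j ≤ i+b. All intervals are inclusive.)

Check ¬grant at each j in [3,3]:
  j=3: false
No position in the window satisfies it → formula fails.

False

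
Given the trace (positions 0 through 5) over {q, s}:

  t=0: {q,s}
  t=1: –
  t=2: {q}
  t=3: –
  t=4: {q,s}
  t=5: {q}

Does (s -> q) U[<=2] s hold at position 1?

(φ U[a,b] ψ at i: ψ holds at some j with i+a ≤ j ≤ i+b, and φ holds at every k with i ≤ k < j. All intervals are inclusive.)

Need some j in [1,3] with s, and (s -> q) at every k in [1,j-1].
  j=1: s false.
  j=2: s false.
  j=3: s false.
No j in the window works → until fails.

False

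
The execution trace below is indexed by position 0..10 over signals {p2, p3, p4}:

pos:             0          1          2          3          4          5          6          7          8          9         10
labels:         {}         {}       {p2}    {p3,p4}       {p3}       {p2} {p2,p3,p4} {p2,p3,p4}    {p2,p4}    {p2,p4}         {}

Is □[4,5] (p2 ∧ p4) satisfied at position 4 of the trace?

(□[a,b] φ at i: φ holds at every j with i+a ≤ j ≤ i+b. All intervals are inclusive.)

Check (p2 ∧ p4) at every j in [8,9]:
  j=8: true
  j=9: true
All positions satisfy it → formula holds.

True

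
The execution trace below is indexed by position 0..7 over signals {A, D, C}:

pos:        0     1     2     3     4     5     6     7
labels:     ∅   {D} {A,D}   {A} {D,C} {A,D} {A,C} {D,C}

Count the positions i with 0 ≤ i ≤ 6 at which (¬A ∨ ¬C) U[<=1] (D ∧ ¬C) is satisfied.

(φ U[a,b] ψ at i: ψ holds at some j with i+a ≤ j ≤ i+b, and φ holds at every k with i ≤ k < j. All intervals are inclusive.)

Evaluate at each i in [0,6]:
  i=0: ✓ (rhs at j=1; lhs holds on [0,0])
  i=1: ✓ (rhs at j=1)
  i=2: ✓ (rhs at j=2)
  i=3: ✗ (no rhs in [3,4])
  i=4: ✓ (rhs at j=5; lhs holds on [4,4])
  i=5: ✓ (rhs at j=5)
  i=6: ✗ (no rhs in [6,7])
Positions where it holds: {0, 1, 2, 4, 5} → 5.

5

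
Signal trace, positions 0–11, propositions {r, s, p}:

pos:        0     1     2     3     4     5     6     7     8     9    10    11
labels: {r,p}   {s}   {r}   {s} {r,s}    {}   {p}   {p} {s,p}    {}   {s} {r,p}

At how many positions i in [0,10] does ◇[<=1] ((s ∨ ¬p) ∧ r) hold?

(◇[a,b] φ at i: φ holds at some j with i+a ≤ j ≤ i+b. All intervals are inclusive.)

4

Evaluate at each i in [0,10]:
  i=0: ✗ (none in [0,1])
  i=1: ✓ (witness j=2)
  i=2: ✓ (witness j=2)
  i=3: ✓ (witness j=4)
  i=4: ✓ (witness j=4)
  i=5: ✗ (none in [5,6])
  i=6: ✗ (none in [6,7])
  i=7: ✗ (none in [7,8])
  i=8: ✗ (none in [8,9])
  i=9: ✗ (none in [9,10])
  i=10: ✗ (none in [10,11])
Positions where it holds: {1, 2, 3, 4} → 4.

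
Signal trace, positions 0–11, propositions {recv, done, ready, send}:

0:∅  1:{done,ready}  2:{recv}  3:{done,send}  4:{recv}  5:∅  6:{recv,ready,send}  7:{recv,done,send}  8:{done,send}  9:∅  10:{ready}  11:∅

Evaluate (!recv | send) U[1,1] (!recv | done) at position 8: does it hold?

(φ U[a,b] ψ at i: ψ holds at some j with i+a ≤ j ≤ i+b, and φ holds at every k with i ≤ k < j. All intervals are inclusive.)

Need some j in [9,9] with (!recv | done), and (!recv | send) at every k in [8,j-1].
  j=9: (!recv | done) holds; (!recv | send) holds at every k in [8,8] → satisfied.

Yes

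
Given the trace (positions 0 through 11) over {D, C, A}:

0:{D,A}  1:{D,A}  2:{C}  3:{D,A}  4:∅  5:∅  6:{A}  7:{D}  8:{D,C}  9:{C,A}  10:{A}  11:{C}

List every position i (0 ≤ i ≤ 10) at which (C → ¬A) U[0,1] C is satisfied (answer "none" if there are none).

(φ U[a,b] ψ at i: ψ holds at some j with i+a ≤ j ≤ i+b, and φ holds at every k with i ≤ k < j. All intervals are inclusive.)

Evaluate at each i in [0,10]:
  i=0: ✗ (no rhs in [0,1])
  i=1: ✓ (rhs at j=2; lhs holds on [1,1])
  i=2: ✓ (rhs at j=2)
  i=3: ✗ (no rhs in [3,4])
  i=4: ✗ (no rhs in [4,5])
  i=5: ✗ (no rhs in [5,6])
  i=6: ✗ (no rhs in [6,7])
  i=7: ✓ (rhs at j=8; lhs holds on [7,7])
  i=8: ✓ (rhs at j=8)
  i=9: ✓ (rhs at j=9)
  i=10: ✓ (rhs at j=11; lhs holds on [10,10])

1, 2, 7, 8, 9, 10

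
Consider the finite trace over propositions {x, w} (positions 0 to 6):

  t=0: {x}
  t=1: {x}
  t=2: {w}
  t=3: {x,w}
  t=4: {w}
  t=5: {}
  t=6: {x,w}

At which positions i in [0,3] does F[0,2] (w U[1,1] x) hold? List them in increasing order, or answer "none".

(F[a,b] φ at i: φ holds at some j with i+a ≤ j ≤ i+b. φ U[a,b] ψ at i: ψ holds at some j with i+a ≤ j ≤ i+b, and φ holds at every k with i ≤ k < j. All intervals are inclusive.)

Evaluate at each i in [0,3]:
  i=0: ✓ (witness j=2)
  i=1: ✓ (witness j=2)
  i=2: ✓ (witness j=2)
  i=3: ✗ (none in [3,5])

0, 1, 2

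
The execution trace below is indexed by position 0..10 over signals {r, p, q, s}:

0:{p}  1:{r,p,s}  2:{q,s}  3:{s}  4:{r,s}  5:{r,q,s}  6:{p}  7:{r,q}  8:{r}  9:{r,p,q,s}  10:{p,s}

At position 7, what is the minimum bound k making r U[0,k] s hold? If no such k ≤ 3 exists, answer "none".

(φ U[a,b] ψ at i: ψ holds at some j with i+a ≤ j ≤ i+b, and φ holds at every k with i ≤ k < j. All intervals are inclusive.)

2

Need earliest j ≥ 7 with s, and r at every k in [7,j-1].
  j=7: rhs fails.
  j=8: rhs fails.
  j=9: rhs holds; lhs holds on [7,8]. k = 2.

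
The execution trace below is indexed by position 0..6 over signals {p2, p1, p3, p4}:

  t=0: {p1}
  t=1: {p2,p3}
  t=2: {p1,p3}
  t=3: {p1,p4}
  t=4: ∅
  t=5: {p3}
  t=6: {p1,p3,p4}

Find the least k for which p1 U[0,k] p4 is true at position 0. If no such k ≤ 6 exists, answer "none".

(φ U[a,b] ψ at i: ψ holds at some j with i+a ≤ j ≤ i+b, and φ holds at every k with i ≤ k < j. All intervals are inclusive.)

Need earliest j ≥ 0 with p4, and p1 at every k in [0,j-1].
  j=0: rhs fails.
  j=1: rhs fails.
  j=2: rhs fails.
  j=3: rhs holds but lhs fails at k=1.
  j=4: rhs fails.
  j=5: rhs fails.
  j=6: rhs holds but lhs fails at k=1.
No witness within the range → none.

none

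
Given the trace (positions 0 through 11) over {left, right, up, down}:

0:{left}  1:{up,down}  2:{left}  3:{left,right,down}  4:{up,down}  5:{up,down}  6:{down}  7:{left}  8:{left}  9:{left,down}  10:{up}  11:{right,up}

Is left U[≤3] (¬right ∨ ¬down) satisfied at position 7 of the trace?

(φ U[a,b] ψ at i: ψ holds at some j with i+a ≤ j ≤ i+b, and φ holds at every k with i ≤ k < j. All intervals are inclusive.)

Need some j in [7,10] with (¬right ∨ ¬down), and left at every k in [7,j-1].
  j=7: (¬right ∨ ¬down) holds; no prefix to check → satisfied.

Yes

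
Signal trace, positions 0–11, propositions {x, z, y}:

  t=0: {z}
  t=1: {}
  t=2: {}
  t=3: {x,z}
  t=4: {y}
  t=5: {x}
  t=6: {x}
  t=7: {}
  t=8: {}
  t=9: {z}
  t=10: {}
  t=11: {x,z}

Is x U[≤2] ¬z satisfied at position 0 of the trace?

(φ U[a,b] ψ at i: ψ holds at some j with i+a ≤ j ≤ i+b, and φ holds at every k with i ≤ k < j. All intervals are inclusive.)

No

Need some j in [0,2] with ¬z, and x at every k in [0,j-1].
  j=0: ¬z false.
  j=1: ¬z holds, but x fails at k=0 → not this j.
  j=2: ¬z holds, but x fails at k=0 → not this j.
No j in the window works → until fails.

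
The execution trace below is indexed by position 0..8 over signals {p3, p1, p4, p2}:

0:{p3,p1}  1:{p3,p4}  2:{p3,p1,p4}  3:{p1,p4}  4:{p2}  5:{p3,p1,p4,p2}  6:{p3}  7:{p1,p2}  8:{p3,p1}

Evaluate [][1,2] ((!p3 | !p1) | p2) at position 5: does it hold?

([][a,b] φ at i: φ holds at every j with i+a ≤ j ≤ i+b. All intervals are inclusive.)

True

Check ((!p3 | !p1) | p2) at every j in [6,7]:
  j=6: true
  j=7: true
All positions satisfy it → formula holds.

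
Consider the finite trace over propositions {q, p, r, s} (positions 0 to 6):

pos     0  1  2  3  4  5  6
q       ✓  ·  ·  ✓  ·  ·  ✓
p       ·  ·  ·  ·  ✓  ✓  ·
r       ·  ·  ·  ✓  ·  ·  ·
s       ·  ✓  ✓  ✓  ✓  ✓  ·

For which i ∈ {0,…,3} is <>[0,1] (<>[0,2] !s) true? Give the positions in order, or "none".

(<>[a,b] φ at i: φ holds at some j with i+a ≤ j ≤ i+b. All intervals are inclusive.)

0, 3

Evaluate at each i in [0,3]:
  i=0: ✓ (witness j=0)
  i=1: ✗ (none in [1,2])
  i=2: ✗ (none in [2,3])
  i=3: ✓ (witness j=4)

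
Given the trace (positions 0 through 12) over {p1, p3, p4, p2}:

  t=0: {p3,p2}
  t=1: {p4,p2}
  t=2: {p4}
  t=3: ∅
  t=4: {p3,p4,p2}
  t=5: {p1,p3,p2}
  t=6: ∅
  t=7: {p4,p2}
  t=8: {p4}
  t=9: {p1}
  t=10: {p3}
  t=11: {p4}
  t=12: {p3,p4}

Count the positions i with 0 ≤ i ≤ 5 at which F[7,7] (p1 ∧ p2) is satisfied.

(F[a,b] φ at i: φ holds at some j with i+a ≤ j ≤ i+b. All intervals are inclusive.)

Evaluate at each i in [0,5]:
  i=0: ✗ (none in [7,7])
  i=1: ✗ (none in [8,8])
  i=2: ✗ (none in [9,9])
  i=3: ✗ (none in [10,10])
  i=4: ✗ (none in [11,11])
  i=5: ✗ (none in [12,12])
Positions where it holds: {} → 0.

0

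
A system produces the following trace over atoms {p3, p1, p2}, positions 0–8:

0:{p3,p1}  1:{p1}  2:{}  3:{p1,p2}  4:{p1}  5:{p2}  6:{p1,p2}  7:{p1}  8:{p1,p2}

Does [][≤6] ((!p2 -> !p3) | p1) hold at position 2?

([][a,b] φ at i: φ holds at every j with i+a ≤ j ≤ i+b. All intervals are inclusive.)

Holds

Check ((!p2 -> !p3) | p1) at every j in [2,8]:
  j=2: true
  j=3: true
  j=4: true
  j=5: true
  j=6: true
  j=7: true
  j=8: true
All positions satisfy it → formula holds.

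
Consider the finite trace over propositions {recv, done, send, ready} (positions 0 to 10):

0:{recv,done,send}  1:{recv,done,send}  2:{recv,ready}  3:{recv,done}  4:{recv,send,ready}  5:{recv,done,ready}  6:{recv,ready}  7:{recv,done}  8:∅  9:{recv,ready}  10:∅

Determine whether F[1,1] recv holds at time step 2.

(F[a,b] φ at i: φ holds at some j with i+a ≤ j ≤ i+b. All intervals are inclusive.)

Check recv at each j in [3,3]:
  j=3: true
Found at j=3 → formula holds.

Holds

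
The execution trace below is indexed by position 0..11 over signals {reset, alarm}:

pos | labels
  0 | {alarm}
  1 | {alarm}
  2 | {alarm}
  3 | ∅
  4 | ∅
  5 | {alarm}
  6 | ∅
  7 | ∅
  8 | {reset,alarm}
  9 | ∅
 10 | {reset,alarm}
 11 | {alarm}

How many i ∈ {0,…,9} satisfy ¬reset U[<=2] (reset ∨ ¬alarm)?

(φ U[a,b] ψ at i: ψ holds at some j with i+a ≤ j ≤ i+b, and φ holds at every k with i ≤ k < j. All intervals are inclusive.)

9

Evaluate at each i in [0,9]:
  i=0: ✗ (no rhs in [0,2])
  i=1: ✓ (rhs at j=3; lhs holds on [1,2])
  i=2: ✓ (rhs at j=3; lhs holds on [2,2])
  i=3: ✓ (rhs at j=3)
  i=4: ✓ (rhs at j=4)
  i=5: ✓ (rhs at j=6; lhs holds on [5,5])
  i=6: ✓ (rhs at j=6)
  i=7: ✓ (rhs at j=7)
  i=8: ✓ (rhs at j=8)
  i=9: ✓ (rhs at j=9)
Positions where it holds: {1, 2, 3, 4, 5, 6, 7, 8, 9} → 9.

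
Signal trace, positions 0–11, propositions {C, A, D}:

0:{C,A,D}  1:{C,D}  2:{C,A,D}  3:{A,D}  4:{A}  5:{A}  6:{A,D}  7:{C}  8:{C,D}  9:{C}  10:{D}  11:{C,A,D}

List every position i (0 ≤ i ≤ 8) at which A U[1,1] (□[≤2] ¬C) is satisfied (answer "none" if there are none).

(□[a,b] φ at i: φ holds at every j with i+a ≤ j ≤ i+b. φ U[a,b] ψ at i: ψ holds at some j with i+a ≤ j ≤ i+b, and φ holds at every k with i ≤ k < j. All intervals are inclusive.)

Evaluate at each i in [0,8]:
  i=0: ✗ (no rhs in [1,1])
  i=1: ✗ (no rhs in [2,2])
  i=2: ✓ (rhs at j=3; lhs holds on [2,2])
  i=3: ✓ (rhs at j=4; lhs holds on [3,3])
  i=4: ✗ (no rhs in [5,5])
  i=5: ✗ (no rhs in [6,6])
  i=6: ✗ (no rhs in [7,7])
  i=7: ✗ (no rhs in [8,8])
  i=8: ✗ (no rhs in [9,9])

2, 3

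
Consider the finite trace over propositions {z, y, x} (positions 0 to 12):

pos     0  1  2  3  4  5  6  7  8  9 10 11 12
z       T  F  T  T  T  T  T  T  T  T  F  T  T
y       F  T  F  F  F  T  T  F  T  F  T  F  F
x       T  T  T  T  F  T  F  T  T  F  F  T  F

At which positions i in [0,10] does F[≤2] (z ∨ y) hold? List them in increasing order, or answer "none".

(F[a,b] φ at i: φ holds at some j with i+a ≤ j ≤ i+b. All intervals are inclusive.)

Evaluate at each i in [0,10]:
  i=0: ✓ (witness j=0)
  i=1: ✓ (witness j=1)
  i=2: ✓ (witness j=2)
  i=3: ✓ (witness j=3)
  i=4: ✓ (witness j=4)
  i=5: ✓ (witness j=5)
  i=6: ✓ (witness j=6)
  i=7: ✓ (witness j=7)
  i=8: ✓ (witness j=8)
  i=9: ✓ (witness j=9)
  i=10: ✓ (witness j=10)

0, 1, 2, 3, 4, 5, 6, 7, 8, 9, 10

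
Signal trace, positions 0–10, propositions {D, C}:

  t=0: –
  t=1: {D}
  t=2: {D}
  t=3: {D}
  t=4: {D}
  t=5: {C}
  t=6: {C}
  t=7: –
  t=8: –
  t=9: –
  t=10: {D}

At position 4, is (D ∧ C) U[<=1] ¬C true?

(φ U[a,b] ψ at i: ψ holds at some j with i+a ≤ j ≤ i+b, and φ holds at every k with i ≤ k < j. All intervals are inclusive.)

Need some j in [4,5] with ¬C, and (D ∧ C) at every k in [4,j-1].
  j=4: ¬C holds; no prefix to check → satisfied.

Yes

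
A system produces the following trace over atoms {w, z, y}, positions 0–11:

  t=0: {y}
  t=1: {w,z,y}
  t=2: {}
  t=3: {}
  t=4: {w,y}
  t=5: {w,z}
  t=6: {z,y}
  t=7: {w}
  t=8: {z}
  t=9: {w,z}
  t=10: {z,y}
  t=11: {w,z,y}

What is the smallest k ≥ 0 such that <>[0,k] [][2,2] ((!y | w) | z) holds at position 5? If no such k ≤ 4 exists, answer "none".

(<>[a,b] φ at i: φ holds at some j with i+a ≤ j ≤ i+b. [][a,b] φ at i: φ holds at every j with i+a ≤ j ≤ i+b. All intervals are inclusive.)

0

Scan j = 5,6,… for [][2,2] ((!y | w) | z):
  j=5: holds
First hit at j=5, so smallest k = 5-5 = 0.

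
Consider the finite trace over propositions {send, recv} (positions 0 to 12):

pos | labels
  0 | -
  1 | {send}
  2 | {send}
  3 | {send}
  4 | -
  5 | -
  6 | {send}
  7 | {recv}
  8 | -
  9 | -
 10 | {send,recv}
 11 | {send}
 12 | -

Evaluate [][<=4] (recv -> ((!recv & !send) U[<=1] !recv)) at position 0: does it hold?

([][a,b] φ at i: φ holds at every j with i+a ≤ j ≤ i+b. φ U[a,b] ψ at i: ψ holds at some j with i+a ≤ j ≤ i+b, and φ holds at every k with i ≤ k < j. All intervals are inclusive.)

Check (recv -> ((!recv & !send) U[<=1] !recv)) at every j in [0,4]:
  j=0: antecedent false → ✓
  j=1: antecedent false → ✓
  j=2: antecedent false → ✓
  j=3: antecedent false → ✓
  j=4: antecedent false → ✓
All positions satisfy it → formula holds.

Holds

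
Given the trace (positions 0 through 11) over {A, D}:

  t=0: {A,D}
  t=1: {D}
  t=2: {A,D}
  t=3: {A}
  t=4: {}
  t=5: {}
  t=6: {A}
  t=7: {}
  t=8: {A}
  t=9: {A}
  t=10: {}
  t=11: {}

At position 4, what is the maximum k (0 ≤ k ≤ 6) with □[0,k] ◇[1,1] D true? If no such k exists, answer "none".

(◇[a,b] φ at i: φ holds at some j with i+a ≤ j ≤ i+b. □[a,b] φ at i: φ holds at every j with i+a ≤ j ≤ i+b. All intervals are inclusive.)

none

◇[1,1] D must hold from j=4 onward; find where it first fails.
  j=4: fails → no k works.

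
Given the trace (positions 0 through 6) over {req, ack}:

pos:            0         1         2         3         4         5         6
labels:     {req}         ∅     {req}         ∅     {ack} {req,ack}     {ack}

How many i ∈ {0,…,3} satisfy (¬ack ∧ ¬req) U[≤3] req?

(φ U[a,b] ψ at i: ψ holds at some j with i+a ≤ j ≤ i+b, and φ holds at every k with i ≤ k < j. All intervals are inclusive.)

Evaluate at each i in [0,3]:
  i=0: ✓ (rhs at j=0)
  i=1: ✓ (rhs at j=2; lhs holds on [1,1])
  i=2: ✓ (rhs at j=2)
  i=3: ✗ (lhs fails at k=4 before rhs at j=5)
Positions where it holds: {0, 1, 2} → 3.

3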